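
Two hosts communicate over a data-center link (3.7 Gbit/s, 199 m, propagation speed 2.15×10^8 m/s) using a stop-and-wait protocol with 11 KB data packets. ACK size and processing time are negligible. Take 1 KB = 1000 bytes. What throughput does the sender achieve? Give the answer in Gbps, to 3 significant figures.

t_tx = L/R = 88000/3700000000 = 2.37838e-05 s.
t_prop = 199/215000000 = 9.25581e-07 s; RTT = 1.85116e-06 s.
Cycle = t_tx + RTT = 2.56349e-05 s.
Throughput = L / cycle = 88000 / 2.56349e-05 = 3.43 Gbps.

3.43 Gbps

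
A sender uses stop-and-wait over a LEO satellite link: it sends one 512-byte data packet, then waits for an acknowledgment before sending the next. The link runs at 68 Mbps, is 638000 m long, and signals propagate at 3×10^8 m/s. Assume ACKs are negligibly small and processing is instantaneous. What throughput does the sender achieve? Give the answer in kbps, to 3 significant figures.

t_tx = L/R = 4096/68000000 = 6.02353e-05 s.
t_prop = 638000/300000000 = 0.00212667 s; RTT = 0.00425333 s.
Cycle = t_tx + RTT = 0.00431357 s.
Throughput = L / cycle = 4096 / 0.00431357 = 950 kbps.

950 kbps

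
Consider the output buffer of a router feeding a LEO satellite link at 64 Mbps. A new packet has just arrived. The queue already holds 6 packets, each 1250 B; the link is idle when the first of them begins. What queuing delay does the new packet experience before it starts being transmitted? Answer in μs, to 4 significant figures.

Each queued packet: L/R = 10000/64000000 = 156.25 μs.
6 queued → 937.5 μs.
Queuing delay = 937.5 μs.

937.5 μs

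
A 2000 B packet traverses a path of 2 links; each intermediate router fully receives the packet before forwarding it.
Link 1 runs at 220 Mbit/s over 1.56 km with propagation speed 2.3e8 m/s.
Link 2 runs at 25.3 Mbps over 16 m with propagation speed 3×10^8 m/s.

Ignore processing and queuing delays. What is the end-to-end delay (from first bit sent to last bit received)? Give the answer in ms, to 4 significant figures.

0.7120 ms

L = 2000 × 8 = 16000 bits.
Transmission delays (L/R per hop): 0.0727273, 0.632411 ms; sum = 0.705138 ms.
Propagation delays (d/s per hop): 0.00678261, 5.33333e-05 ms; sum = 0.00683594 ms.
End-to-end = 0.7120 ms.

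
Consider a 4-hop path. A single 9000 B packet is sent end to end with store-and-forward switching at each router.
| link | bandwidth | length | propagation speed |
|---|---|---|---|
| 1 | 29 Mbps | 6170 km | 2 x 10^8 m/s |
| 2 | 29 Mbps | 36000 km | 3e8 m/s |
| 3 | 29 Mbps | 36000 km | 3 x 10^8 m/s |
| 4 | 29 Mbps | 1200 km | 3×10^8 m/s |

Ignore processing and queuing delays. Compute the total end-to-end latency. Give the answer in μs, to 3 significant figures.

285000 μs

L = 9000 × 8 = 72000 bits.
Transmission delay per hop = L/R = 72000/29000000 = 2482.76 μs; 4 hops → 9931.03 μs.
Propagation delays (d/s per hop): 30850, 120000, 120000, 4000 μs; sum = 274850 μs.
End-to-end = 285000 μs.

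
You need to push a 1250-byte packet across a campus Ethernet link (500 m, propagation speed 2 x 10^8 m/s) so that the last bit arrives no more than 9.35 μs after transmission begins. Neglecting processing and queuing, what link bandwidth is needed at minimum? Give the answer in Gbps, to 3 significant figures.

L = 10000 bits.
Propagation delay = 500 / 200000000 = 2.5 μs.
Transmission budget = 9.35 − 2.5 = 6.85 μs.
R ≥ L / t_tx = 10000 bits / 6.85e-06 s = 1.46 Gbps.

1.46 Gbps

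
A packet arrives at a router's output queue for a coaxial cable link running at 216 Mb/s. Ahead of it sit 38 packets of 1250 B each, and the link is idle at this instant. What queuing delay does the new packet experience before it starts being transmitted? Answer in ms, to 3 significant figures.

Each queued packet: L/R = 10000/216000000 = 0.0462963 ms.
38 queued → 1.75926 ms.
Queuing delay = 1.76 ms.

1.76 ms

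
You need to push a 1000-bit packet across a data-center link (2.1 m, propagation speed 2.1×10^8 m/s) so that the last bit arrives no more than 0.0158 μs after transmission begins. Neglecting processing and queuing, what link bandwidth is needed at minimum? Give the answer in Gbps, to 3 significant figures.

172 Gbps

Propagation delay = 2.1 / 210000000 = 0.01 μs.
Transmission budget = 0.0158 − 0.01 = 0.0058 μs.
R ≥ L / t_tx = 1000 bits / 5.8e-09 s = 172 Gbps.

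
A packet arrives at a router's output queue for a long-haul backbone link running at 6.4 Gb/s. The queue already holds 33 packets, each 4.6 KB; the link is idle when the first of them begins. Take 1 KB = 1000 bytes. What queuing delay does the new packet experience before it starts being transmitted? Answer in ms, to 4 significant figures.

Each queued packet: L/R = 36800/6400000000 = 0.00575 ms.
33 queued → 0.18975 ms.
Queuing delay = 0.1898 ms.

0.1898 ms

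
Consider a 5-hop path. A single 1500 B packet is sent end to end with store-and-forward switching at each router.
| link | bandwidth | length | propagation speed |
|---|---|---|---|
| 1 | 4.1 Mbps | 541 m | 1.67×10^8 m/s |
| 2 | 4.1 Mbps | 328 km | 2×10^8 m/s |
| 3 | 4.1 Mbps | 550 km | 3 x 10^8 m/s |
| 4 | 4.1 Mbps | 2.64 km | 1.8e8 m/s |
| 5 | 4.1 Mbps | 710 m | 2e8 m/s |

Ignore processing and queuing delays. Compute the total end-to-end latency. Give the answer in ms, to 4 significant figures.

18.13 ms

L = 1500 × 8 = 12000 bits.
Transmission delay per hop = L/R = 12000/4.1e+06 = 2.92683 ms; 5 hops → 14.6341 ms.
Propagation delays (d/s per hop): 0.00323952, 1.64, 1.83333, 0.0146667, 0.00355 ms; sum = 3.49479 ms.
End-to-end = 18.13 ms.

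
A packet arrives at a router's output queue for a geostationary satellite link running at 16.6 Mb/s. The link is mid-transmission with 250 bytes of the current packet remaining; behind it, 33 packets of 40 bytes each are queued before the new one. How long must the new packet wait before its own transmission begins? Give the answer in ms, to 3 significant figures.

0.757 ms

Each queued packet: L/R = 320/1.66e+07 = 0.0192771 ms.
33 queued → 0.636145 ms.
Plus remaining 2000 bits of current packet: 0.120482 ms.
Queuing delay = 0.757 ms.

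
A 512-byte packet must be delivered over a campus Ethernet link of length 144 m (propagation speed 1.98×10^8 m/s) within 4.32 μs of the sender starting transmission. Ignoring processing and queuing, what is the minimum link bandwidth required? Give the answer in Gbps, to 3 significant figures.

L = 4096 bits.
Propagation delay = 144 / 198000000 = 0.727273 μs.
Transmission budget = 4.32 − 0.727273 = 3.59273 μs.
R ≥ L / t_tx = 4096 bits / 3.59273e-06 s = 1.14 Gbps.

1.14 Gbps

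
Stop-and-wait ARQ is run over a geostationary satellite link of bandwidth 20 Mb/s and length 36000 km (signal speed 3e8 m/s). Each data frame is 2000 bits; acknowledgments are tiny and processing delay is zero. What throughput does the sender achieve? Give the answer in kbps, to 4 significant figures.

8.330 kbps

t_tx = L/R = 2000/20000000 = 0.0001 s.
t_prop = 36000000/300000000 = 0.12 s; RTT = 0.24 s.
Cycle = t_tx + RTT = 0.2401 s.
Throughput = L / cycle = 2000 / 0.2401 = 8.330 kbps.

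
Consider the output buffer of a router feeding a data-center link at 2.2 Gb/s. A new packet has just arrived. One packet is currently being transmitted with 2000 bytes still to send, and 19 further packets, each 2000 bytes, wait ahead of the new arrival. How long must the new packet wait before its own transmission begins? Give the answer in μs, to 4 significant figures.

145.5 μs

Each queued packet: L/R = 16000/2200000000 = 7.27273 μs.
19 queued → 138.182 μs.
Plus remaining 16000 bits of current packet: 7.27273 μs.
Queuing delay = 145.5 μs.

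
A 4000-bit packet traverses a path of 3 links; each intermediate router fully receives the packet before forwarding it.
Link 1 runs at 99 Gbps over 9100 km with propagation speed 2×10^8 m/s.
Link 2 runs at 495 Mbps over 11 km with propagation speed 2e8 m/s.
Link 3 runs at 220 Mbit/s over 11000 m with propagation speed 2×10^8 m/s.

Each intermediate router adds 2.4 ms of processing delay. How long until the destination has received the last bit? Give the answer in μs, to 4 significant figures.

Transmission delays (L/R per hop): 0.040404, 8.08081, 18.1818 μs; sum = 26.303 μs.
Propagation delays (d/s per hop): 45500, 55, 55 μs; sum = 45610 μs.
Processing at 2 router(s): 2 × 2.4 ms = 4800 μs.
End-to-end = 50440 μs.

50440 μs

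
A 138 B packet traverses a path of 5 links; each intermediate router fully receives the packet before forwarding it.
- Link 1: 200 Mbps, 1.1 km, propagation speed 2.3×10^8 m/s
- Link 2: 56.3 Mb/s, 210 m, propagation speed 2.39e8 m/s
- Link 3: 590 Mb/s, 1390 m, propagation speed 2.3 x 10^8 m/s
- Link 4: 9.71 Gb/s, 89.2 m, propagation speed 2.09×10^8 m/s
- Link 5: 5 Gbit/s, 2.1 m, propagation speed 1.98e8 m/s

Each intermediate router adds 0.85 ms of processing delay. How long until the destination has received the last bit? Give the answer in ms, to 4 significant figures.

3.439 ms

L = 138 × 8 = 1104 bits.
Transmission delays (L/R per hop): 0.00552, 0.0196092, 0.00187119, 0.000113697, 0.0002208 ms; sum = 0.0273349 ms.
Propagation delays (d/s per hop): 0.00478261, 0.000878661, 0.00604348, 0.000426794, 1.06061e-05 ms; sum = 0.0121421 ms.
Processing at 4 router(s): 4 × 0.85 ms = 3.4 ms.
End-to-end = 3.439 ms.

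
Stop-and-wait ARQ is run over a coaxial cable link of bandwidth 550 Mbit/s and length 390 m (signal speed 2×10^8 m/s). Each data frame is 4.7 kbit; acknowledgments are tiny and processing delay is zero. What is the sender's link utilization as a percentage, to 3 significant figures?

t_tx = L/R = 4700/550000000 = 8.54545e-06 s.
t_prop = 390/200000000 = 1.95e-06 s; RTT = 3.9e-06 s.
Cycle = t_tx + RTT = 1.24455e-05 s.
Utilization = t_tx / cycle = 8.54545e-06/1.24455e-05 = 68.7 %.

68.7 %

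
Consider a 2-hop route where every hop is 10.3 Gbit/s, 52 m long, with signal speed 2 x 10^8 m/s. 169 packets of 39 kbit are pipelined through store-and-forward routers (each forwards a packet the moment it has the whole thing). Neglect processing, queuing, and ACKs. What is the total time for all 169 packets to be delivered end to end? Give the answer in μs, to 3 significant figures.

Per-hop transmission t_tx = L/R = 39000/10300000000 = 3.78641 μs.
Per-hop propagation t_prop = 52/200000000 = 0.26 μs.
Pipeline fill: first packet needs 2·t_tx to clear all hops; remaining 168 packets each add one t_tx.
Total = (2+169-1)·t_tx + 2·t_prop = 170·3.78641 + 2·0.26 = 644 μs.

644 μs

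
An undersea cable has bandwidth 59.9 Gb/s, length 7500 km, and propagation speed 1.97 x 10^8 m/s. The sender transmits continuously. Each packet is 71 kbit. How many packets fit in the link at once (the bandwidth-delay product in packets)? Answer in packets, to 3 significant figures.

Propagation delay = 7500000 / 197000000 = 0.0380711 s.
BDP = R × t_prop = 59900000000 × 0.0380711 = 2280460000 bits.
In packets of 71000 bits: 32100 packets.

32100 packets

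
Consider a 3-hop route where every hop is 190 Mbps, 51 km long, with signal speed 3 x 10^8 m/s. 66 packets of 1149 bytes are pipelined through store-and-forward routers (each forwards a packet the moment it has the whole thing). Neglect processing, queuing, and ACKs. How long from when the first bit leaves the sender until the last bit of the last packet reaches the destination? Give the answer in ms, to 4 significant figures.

3.800 ms

Per-hop transmission t_tx = L/R = 9192/190000000 = 0.0483789 ms.
Per-hop propagation t_prop = 51000/300000000 = 0.17 ms.
Pipeline fill: first packet needs 3·t_tx to clear all hops; remaining 65 packets each add one t_tx.
Total = (3+66-1)·t_tx + 3·t_prop = 68·0.0483789 + 3·0.17 = 3.800 ms.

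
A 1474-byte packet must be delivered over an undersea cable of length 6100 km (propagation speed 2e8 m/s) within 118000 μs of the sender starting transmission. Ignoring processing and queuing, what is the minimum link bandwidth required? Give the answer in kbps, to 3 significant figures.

L = 11792 bits.
Propagation delay = 6100000 / 200000000 = 30500 μs.
Transmission budget = 118000 − 30500 = 87500 μs.
R ≥ L / t_tx = 11792 bits / 0.0875 s = 135 kbps.

135 kbps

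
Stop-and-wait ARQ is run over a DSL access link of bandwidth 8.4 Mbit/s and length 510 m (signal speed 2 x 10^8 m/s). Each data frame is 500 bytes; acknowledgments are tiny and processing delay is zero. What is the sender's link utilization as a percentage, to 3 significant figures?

98.9 %

t_tx = L/R = 4000/8400000 = 0.00047619 s.
t_prop = 510/200000000 = 2.55e-06 s; RTT = 5.1e-06 s.
Cycle = t_tx + RTT = 0.00048129 s.
Utilization = t_tx / cycle = 0.00047619/0.00048129 = 98.9 %.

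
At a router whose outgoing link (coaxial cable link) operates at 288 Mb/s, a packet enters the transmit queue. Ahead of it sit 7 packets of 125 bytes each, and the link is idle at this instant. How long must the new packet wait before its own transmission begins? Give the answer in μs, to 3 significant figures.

Each queued packet: L/R = 1000/288000000 = 3.47222 μs.
7 queued → 24.3056 μs.
Queuing delay = 24.3 μs.

24.3 μs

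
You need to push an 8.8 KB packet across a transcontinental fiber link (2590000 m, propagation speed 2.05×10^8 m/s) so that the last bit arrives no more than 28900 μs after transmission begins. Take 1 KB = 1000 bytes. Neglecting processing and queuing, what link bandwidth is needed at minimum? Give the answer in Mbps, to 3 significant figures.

L = 70400 bits.
Propagation delay = 2590000 / 2.05e+08 = 12634.1 μs.
Transmission budget = 28900 − 12634.1 = 16265.9 μs.
R ≥ L / t_tx = 70400 bits / 0.0162659 s = 4.33 Mbps.

4.33 Mbps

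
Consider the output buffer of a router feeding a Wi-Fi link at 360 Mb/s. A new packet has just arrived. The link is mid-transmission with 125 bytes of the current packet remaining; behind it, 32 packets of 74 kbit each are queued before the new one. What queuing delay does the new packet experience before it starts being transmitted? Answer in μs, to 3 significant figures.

6580 μs

Each queued packet: L/R = 74000/360000000 = 205.556 μs.
32 queued → 6577.78 μs.
Plus remaining 1000 bits of current packet: 2.77778 μs.
Queuing delay = 6580 μs.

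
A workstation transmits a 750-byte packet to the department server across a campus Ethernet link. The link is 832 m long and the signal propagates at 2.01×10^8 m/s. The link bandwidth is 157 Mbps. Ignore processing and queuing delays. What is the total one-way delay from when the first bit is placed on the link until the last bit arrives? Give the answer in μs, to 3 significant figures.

42.4 μs

L = 750 × 8 = 6000 bits.
Transmission delay = L/R = 6000 / 157000000 = 38.2166 μs.
Propagation delay = d/s = 832 m / 2.01e+08 m/s = 4.1393 μs.
Total = 42.4 μs.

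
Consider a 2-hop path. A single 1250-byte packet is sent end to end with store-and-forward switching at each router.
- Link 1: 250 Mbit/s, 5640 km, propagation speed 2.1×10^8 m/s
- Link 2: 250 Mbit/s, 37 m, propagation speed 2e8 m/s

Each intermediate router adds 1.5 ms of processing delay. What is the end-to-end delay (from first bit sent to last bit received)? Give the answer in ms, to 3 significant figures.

28.4 ms

L = 1250 × 8 = 10000 bits.
Transmission delay per hop = L/R = 10000/250000000 = 0.04 ms; 2 hops → 0.08 ms.
Propagation delays (d/s per hop): 26.8571, 0.000185 ms; sum = 26.8573 ms.
Processing at 1 router(s): 1 × 1.5 ms = 1.5 ms.
End-to-end = 28.4 ms.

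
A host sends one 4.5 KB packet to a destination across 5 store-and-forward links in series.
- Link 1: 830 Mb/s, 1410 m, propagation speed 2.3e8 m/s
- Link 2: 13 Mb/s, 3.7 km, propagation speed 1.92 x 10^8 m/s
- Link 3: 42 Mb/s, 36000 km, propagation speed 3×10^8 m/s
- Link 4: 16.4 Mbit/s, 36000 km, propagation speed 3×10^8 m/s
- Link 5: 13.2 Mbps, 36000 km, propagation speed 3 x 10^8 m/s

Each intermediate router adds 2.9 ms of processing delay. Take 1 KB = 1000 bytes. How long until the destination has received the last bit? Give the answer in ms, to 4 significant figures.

L = 36000 bits.
Transmission delays (L/R per hop): 0.0433735, 2.76923, 0.857143, 2.19512, 2.72727 ms; sum = 8.59214 ms.
Propagation delays (d/s per hop): 0.00613043, 0.0192708, 120, 120, 120 ms; sum = 360.025 ms.
Processing at 4 router(s): 4 × 2.9 ms = 11.6 ms.
End-to-end = 380.2 ms.

380.2 ms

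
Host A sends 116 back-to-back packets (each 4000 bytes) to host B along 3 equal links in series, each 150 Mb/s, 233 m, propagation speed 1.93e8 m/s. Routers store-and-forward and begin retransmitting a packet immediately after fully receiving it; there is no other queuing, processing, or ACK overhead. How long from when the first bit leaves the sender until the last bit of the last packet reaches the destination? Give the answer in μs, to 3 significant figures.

25200 μs

Per-hop transmission t_tx = L/R = 32000/150000000 = 213.333 μs.
Per-hop propagation t_prop = 233/193000000 = 1.20725 μs.
Pipeline fill: first packet needs 3·t_tx to clear all hops; remaining 115 packets each add one t_tx.
Total = (3+116-1)·t_tx + 3·t_prop = 118·213.333 + 3·1.20725 = 25200 μs.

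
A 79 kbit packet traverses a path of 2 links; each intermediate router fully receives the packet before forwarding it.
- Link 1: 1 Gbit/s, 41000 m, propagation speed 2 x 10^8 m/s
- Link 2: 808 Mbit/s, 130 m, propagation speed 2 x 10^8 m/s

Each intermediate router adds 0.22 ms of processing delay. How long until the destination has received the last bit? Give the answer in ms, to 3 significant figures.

0.602 ms

L = 79000 bits.
Transmission delays (L/R per hop): 0.079, 0.0977723 ms; sum = 0.176772 ms.
Propagation delays (d/s per hop): 0.205, 0.00065 ms; sum = 0.20565 ms.
Processing at 1 router(s): 1 × 0.22 ms = 0.22 ms.
End-to-end = 0.602 ms.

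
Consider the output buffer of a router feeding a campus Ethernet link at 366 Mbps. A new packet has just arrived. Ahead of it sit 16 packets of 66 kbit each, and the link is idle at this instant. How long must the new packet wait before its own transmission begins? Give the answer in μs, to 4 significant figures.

2885 μs

Each queued packet: L/R = 66000/366000000 = 180.328 μs.
16 queued → 2885.25 μs.
Queuing delay = 2885 μs.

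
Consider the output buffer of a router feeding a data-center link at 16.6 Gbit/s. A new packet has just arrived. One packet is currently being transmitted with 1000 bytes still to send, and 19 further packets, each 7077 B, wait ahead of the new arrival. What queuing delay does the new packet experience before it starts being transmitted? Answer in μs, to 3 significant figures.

65.3 μs

Each queued packet: L/R = 56616/1.66e+10 = 3.4106 μs.
19 queued → 64.8014 μs.
Plus remaining 8000 bits of current packet: 0.481928 μs.
Queuing delay = 65.3 μs.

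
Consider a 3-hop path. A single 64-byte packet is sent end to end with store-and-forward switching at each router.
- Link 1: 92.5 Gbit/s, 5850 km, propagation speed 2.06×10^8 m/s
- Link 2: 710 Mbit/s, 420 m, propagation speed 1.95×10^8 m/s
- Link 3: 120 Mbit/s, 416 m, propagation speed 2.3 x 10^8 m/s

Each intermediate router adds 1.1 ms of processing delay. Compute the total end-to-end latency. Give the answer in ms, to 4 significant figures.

L = 64 × 8 = 512 bits.
Transmission delays (L/R per hop): 5.53514e-06, 0.000721127, 0.00426667 ms; sum = 0.00499333 ms.
Propagation delays (d/s per hop): 28.3981, 0.00215385, 0.0018087 ms; sum = 28.402 ms.
Processing at 2 router(s): 2 × 1.1 ms = 2.2 ms.
End-to-end = 30.61 ms.

30.61 ms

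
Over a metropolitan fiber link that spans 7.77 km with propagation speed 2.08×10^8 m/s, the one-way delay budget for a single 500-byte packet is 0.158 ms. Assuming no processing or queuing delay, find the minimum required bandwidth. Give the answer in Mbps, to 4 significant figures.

L = 4000 bits.
Propagation delay = 7770 / 208000000 = 0.0373558 ms.
Transmission budget = 0.158 − 0.0373558 = 0.120644 ms.
R ≥ L / t_tx = 4000 bits / 0.000120644 s = 33.16 Mbps.

33.16 Mbps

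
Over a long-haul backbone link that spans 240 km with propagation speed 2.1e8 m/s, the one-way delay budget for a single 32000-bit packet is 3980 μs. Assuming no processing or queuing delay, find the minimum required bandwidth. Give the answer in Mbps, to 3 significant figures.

Propagation delay = 240000 / 210000000 = 1142.86 μs.
Transmission budget = 3980 − 1142.86 = 2837.14 μs.
R ≥ L / t_tx = 32000 bits / 0.00283714 s = 11.3 Mbps.

11.3 Mbps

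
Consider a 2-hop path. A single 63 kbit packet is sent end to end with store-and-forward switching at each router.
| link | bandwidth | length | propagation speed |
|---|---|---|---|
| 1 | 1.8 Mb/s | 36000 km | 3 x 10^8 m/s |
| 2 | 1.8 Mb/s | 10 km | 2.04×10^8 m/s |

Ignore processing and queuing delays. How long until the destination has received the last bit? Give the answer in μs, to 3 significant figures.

L = 63000 bits.
Transmission delay per hop = L/R = 63000/1800000 = 35000 μs; 2 hops → 70000 μs.
Propagation delays (d/s per hop): 120000, 49.0196 μs; sum = 120049 μs.
End-to-end = 190000 μs.

190000 μs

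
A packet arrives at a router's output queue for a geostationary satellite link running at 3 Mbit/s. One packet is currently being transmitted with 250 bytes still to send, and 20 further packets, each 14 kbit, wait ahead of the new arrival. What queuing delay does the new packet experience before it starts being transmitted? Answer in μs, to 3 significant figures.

Each queued packet: L/R = 14000/3000000 = 4666.67 μs.
20 queued → 93333.3 μs.
Plus remaining 2000 bits of current packet: 666.667 μs.
Queuing delay = 94000 μs.

94000 μs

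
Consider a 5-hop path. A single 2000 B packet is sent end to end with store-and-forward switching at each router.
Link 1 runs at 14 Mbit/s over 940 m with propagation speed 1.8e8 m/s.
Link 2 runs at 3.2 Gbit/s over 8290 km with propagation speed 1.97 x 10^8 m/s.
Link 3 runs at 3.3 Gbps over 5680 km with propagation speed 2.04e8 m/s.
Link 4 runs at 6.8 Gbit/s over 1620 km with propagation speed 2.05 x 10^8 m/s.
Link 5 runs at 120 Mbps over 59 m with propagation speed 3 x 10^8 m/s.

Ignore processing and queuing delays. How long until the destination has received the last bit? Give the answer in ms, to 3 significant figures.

L = 2000 × 8 = 16000 bits.
Transmission delays (L/R per hop): 1.14286, 0.005, 0.00484848, 0.00235294, 0.133333 ms; sum = 1.28839 ms.
Propagation delays (d/s per hop): 0.00522222, 42.0812, 27.8431, 7.90244, 0.000196667 ms; sum = 77.8322 ms.
End-to-end = 79.1 ms.

79.1 ms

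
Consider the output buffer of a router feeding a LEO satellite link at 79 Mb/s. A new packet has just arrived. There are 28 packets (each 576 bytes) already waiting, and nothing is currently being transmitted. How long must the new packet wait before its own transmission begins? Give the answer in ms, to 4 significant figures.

1.633 ms

Each queued packet: L/R = 4608/79000000 = 0.0583291 ms.
28 queued → 1.63322 ms.
Queuing delay = 1.633 ms.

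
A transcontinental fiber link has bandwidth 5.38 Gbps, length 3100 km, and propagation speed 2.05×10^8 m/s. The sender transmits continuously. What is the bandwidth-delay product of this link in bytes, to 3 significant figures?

Propagation delay = 3100000 / 2.05e+08 = 0.015122 s.
BDP = R × t_prop = 5380000000 × 0.015122 = 81356100 bits.
In bytes: 81356100/8 = 10200000 bytes.

10200000 bytes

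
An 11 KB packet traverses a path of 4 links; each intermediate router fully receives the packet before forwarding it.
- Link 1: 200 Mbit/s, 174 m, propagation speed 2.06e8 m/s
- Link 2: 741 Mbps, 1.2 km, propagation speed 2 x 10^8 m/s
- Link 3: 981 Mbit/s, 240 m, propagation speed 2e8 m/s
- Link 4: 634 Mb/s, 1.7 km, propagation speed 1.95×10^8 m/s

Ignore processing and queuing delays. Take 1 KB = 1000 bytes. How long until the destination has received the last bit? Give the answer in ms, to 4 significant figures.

0.8040 ms

L = 88000 bits.
Transmission delays (L/R per hop): 0.44, 0.118758, 0.0897044, 0.138801 ms; sum = 0.787264 ms.
Propagation delays (d/s per hop): 0.00084466, 0.006, 0.0012, 0.00871795 ms; sum = 0.0167626 ms.
End-to-end = 0.8040 ms.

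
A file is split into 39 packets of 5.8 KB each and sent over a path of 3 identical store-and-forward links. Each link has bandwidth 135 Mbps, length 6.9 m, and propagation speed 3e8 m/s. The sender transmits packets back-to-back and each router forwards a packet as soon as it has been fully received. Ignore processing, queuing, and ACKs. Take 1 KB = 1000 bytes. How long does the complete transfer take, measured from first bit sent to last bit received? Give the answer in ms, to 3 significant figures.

14.1 ms

Per-hop transmission t_tx = L/R = 46400/135000000 = 0.343704 ms.
Per-hop propagation t_prop = 6.9/300000000 = 2.3e-05 ms.
Pipeline fill: first packet needs 3·t_tx to clear all hops; remaining 38 packets each add one t_tx.
Total = (3+39-1)·t_tx + 3·t_prop = 41·0.343704 + 3·2.3e-05 = 14.1 ms.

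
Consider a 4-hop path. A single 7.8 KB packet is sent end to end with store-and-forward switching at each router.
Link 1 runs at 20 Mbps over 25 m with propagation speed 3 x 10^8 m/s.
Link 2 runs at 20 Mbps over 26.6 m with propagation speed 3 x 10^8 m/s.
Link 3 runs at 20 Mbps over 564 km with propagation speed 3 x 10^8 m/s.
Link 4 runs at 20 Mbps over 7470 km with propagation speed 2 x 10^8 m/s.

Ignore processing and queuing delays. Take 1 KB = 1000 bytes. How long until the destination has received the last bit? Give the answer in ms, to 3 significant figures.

51.7 ms

L = 62400 bits.
Transmission delay per hop = L/R = 62400/20000000 = 3.12 ms; 4 hops → 12.48 ms.
Propagation delays (d/s per hop): 8.33333e-05, 8.86667e-05, 1.88, 37.35 ms; sum = 39.2302 ms.
End-to-end = 51.7 ms.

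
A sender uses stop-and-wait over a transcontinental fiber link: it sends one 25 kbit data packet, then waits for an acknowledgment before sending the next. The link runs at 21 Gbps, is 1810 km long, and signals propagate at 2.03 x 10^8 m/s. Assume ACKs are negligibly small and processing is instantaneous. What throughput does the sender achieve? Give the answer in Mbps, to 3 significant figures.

1.40 Mbps

t_tx = L/R = 25000/21000000000 = 1.19048e-06 s.
t_prop = 1810000/2.03e+08 = 0.00891626 s; RTT = 0.0178325 s.
Cycle = t_tx + RTT = 0.0178337 s.
Throughput = L / cycle = 25000 / 0.0178337 = 1.40 Mbps.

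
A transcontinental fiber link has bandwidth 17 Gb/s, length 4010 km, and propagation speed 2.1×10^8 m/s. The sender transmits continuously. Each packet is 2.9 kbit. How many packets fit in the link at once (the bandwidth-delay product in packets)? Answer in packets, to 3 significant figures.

112000 packets

Propagation delay = 4010000 / 210000000 = 0.0190952 s.
BDP = R × t_prop = 17000000000 × 0.0190952 = 324619000 bits.
In packets of 2900 bits: 112000 packets.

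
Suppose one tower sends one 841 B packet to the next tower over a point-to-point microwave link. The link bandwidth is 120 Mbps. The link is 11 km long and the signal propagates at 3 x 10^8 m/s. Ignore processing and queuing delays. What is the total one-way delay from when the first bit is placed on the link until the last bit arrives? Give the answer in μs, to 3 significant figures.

L = 841 × 8 = 6728 bits.
Transmission delay = L/R = 6728 / 120000000 = 56.0667 μs.
Propagation delay = d/s = 11000 m / 300000000 m/s = 36.6667 μs.
Total = 92.7 μs.

92.7 μs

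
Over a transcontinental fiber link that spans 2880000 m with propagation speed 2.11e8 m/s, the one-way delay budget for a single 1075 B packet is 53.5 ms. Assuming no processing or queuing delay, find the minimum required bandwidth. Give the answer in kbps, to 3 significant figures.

L = 8600 bits.
Propagation delay = 2880000 / 211000000 = 13.6493 ms.
Transmission budget = 53.5 − 13.6493 = 39.8507 ms.
R ≥ L / t_tx = 8600 bits / 0.0398507 s = 216 kbps.

216 kbps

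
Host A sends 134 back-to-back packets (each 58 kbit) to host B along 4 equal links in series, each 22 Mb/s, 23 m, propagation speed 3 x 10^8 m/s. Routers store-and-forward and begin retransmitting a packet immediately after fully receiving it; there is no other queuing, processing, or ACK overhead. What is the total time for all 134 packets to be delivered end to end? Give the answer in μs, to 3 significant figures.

361000 μs

Per-hop transmission t_tx = L/R = 58000/22000000 = 2636.36 μs.
Per-hop propagation t_prop = 23/300000000 = 0.0766667 μs.
Pipeline fill: first packet needs 4·t_tx to clear all hops; remaining 133 packets each add one t_tx.
Total = (4+134-1)·t_tx + 4·t_prop = 137·2636.36 + 4·0.0766667 = 361000 μs.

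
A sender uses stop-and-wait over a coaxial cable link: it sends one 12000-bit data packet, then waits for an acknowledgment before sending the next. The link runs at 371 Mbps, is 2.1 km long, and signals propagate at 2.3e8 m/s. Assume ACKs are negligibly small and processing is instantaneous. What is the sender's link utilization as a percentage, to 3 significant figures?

63.9 %

t_tx = L/R = 12000/371000000 = 3.2345e-05 s.
t_prop = 2100/2.3e+08 = 9.13043e-06 s; RTT = 1.82609e-05 s.
Cycle = t_tx + RTT = 5.06059e-05 s.
Utilization = t_tx / cycle = 3.2345e-05/5.06059e-05 = 63.9 %.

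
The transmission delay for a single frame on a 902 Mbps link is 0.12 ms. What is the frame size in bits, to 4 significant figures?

108200 bits

L = R × t_tx = 902000000 b/s × 0.00012 s = 108240 bits.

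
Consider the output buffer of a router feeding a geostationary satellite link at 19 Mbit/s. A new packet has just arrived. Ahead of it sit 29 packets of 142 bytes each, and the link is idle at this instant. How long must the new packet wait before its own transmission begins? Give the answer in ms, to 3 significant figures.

1.73 ms

Each queued packet: L/R = 1136/19000000 = 0.0597895 ms.
29 queued → 1.73389 ms.
Queuing delay = 1.73 ms.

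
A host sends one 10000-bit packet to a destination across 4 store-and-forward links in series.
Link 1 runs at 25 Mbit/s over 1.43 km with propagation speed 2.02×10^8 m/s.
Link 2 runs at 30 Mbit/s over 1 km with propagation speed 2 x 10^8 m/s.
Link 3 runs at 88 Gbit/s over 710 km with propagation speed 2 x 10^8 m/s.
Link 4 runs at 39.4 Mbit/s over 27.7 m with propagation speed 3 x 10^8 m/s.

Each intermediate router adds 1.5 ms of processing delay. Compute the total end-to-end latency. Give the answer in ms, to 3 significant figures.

Transmission delays (L/R per hop): 0.4, 0.333333, 0.000113636, 0.253807 ms; sum = 0.987254 ms.
Propagation delays (d/s per hop): 0.00707921, 0.005, 3.55, 9.23333e-05 ms; sum = 3.56217 ms.
Processing at 3 router(s): 3 × 1.5 ms = 4.5 ms.
End-to-end = 9.05 ms.

9.05 ms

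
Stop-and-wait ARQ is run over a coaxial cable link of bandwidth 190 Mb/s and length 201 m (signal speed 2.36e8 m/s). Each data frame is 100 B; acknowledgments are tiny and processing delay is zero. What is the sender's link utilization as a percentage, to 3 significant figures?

t_tx = L/R = 800/190000000 = 4.21053e-06 s.
t_prop = 201/236000000 = 8.51695e-07 s; RTT = 1.70339e-06 s.
Cycle = t_tx + RTT = 5.91392e-06 s.
Utilization = t_tx / cycle = 4.21053e-06/5.91392e-06 = 71.2 %.

71.2 %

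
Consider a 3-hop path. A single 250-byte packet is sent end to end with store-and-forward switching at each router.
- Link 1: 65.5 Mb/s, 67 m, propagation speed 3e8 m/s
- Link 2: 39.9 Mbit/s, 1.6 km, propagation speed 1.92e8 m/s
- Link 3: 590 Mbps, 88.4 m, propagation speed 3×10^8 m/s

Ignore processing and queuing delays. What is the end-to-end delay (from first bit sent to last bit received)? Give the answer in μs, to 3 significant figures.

92.9 μs

L = 250 × 8 = 2000 bits.
Transmission delays (L/R per hop): 30.5344, 50.1253, 3.38983 μs; sum = 84.0495 μs.
Propagation delays (d/s per hop): 0.223333, 8.33333, 0.294667 μs; sum = 8.85133 μs.
End-to-end = 92.9 μs.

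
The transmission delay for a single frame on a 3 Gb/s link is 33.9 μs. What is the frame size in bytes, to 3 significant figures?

L = R × t_tx = 3000000000 b/s × 3.39e-05 s = 101700 bits.
In bytes: 101700 / 8 = 12700 bytes.

12700 bytes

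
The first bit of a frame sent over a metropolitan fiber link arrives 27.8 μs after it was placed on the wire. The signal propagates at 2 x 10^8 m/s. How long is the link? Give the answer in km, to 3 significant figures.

d = s × t_prop = 200000000 × 2.78e-05 = 5.56 km.

5.56 km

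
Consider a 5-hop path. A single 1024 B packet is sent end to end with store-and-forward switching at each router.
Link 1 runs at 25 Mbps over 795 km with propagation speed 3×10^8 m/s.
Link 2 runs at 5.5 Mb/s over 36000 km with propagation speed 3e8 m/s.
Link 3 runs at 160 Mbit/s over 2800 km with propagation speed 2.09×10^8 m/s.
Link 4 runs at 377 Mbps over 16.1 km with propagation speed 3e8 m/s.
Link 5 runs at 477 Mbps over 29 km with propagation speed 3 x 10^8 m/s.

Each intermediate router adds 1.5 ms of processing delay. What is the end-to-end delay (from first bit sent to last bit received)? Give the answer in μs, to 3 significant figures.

L = 1024 × 8 = 8192 bits.
Transmission delays (L/R per hop): 327.68, 1489.45, 51.2, 21.7294, 17.174 μs; sum = 1907.24 μs.
Propagation delays (d/s per hop): 2650, 120000, 13397.1, 53.6667, 96.6667 μs; sum = 136197 μs.
Processing at 4 router(s): 4 × 1.5 ms = 6000 μs.
End-to-end = 144000 μs.

144000 μs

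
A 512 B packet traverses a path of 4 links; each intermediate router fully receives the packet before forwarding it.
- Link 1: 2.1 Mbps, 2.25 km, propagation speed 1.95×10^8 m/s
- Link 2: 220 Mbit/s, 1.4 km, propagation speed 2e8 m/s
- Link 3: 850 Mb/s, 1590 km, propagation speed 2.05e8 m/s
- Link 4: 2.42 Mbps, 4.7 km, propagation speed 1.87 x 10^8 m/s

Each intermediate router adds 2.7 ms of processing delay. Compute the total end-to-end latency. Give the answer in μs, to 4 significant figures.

L = 512 × 8 = 4096 bits.
Transmission delays (L/R per hop): 1950.48, 18.6182, 4.81882, 1692.56 μs; sum = 3666.48 μs.
Propagation delays (d/s per hop): 11.5385, 7, 7756.1, 25.1337 μs; sum = 7799.77 μs.
Processing at 3 router(s): 3 × 2.7 ms = 8100 μs.
End-to-end = 19570 μs.

19570 μs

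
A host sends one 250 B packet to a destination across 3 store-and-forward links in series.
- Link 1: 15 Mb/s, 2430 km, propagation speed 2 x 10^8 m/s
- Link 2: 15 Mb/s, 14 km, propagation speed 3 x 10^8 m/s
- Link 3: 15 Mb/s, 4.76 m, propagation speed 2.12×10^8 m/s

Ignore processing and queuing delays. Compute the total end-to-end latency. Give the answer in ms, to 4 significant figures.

L = 250 × 8 = 2000 bits.
Transmission delay per hop = L/R = 2000/15000000 = 0.133333 ms; 3 hops → 0.4 ms.
Propagation delays (d/s per hop): 12.15, 0.0466667, 2.24528e-05 ms; sum = 12.1967 ms.
End-to-end = 12.60 ms.

12.60 ms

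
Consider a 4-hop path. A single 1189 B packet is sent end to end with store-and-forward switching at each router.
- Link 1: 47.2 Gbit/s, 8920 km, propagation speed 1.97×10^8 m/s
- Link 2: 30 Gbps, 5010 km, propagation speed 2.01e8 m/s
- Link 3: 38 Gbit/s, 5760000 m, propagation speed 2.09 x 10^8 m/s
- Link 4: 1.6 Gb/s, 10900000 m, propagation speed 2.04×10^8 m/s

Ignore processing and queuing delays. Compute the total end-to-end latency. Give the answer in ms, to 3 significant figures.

151 ms

L = 1189 × 8 = 9512 bits.
Transmission delays (L/R per hop): 0.000201525, 0.000317067, 0.000250316, 0.005945 ms; sum = 0.00671391 ms.
Propagation delays (d/s per hop): 45.2792, 24.9254, 27.5598, 53.4314 ms; sum = 151.196 ms.
End-to-end = 151 ms.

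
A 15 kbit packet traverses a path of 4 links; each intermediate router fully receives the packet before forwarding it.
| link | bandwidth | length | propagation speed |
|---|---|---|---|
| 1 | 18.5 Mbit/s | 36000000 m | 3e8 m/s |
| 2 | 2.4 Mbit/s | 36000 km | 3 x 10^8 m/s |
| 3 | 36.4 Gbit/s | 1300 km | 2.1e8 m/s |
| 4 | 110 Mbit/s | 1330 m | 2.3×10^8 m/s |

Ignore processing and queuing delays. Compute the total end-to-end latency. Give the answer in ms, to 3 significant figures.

L = 15000 bits.
Transmission delays (L/R per hop): 0.810811, 6.25, 0.000412088, 0.136364 ms; sum = 7.19759 ms.
Propagation delays (d/s per hop): 120, 120, 6.19048, 0.00578261 ms; sum = 246.196 ms.
End-to-end = 253 ms.

253 ms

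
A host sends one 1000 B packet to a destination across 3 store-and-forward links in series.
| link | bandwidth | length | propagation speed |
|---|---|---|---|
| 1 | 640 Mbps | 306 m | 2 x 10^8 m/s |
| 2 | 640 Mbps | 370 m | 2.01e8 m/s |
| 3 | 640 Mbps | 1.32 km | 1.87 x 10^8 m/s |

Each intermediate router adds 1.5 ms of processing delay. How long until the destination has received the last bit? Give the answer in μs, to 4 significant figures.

L = 1000 × 8 = 8000 bits.
Transmission delay per hop = L/R = 8000/640000000 = 12.5 μs; 3 hops → 37.5 μs.
Propagation delays (d/s per hop): 1.53, 1.8408, 7.05882 μs; sum = 10.4296 μs.
Processing at 2 router(s): 2 × 1.5 ms = 3000 μs.
End-to-end = 3048 μs.

3048 μs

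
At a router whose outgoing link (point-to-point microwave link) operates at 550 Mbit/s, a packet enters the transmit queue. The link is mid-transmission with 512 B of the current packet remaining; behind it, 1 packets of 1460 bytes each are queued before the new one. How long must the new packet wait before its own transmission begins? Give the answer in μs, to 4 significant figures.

Each queued packet: L/R = 11680/550000000 = 21.2364 μs.
1 queued → 21.2364 μs.
Plus remaining 4096 bits of current packet: 7.44727 μs.
Queuing delay = 28.68 μs.

28.68 μs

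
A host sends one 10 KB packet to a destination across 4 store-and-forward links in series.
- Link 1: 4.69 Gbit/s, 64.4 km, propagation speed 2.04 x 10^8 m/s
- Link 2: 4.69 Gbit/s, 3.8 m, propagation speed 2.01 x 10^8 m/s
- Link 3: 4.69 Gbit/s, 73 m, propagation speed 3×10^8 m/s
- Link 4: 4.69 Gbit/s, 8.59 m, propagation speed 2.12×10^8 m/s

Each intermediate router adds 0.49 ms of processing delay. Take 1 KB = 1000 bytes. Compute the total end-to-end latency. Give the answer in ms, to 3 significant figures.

1.85 ms

L = 80000 bits.
Transmission delay per hop = L/R = 80000/4690000000 = 0.0170576 ms; 4 hops → 0.0682303 ms.
Propagation delays (d/s per hop): 0.315686, 1.89055e-05, 0.000243333, 4.05189e-05 ms; sum = 0.315989 ms.
Processing at 3 router(s): 3 × 0.49 ms = 1.47 ms.
End-to-end = 1.85 ms.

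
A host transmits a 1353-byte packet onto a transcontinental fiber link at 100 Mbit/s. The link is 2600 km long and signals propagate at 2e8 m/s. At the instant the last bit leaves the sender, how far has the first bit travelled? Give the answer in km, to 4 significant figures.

t_tx = L/R = 10824/100000000 = 0.00010824 s.
Distance = s × t_tx = 200000000 × 0.00010824 = 21.65 km.

21.65 km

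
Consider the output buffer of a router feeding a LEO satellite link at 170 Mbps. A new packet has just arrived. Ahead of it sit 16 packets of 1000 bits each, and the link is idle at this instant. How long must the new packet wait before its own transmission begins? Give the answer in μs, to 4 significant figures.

94.12 μs

Each queued packet: L/R = 1000/170000000 = 5.88235 μs.
16 queued → 94.1176 μs.
Queuing delay = 94.12 μs.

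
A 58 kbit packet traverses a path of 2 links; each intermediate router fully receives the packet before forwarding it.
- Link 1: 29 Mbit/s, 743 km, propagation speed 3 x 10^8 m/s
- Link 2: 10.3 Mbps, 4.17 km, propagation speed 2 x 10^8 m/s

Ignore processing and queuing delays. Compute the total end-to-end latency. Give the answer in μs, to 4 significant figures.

10130 μs

L = 58000 bits.
Transmission delays (L/R per hop): 2000, 5631.07 μs; sum = 7631.07 μs.
Propagation delays (d/s per hop): 2476.67, 20.85 μs; sum = 2497.52 μs.
End-to-end = 10130 μs.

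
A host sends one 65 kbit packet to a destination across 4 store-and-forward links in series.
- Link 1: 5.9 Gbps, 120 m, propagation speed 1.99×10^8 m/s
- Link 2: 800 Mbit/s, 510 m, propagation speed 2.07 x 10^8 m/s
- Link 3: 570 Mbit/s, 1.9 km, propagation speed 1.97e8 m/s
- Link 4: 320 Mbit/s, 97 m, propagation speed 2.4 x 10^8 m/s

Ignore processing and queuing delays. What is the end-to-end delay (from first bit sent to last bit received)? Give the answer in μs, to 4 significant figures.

L = 65000 bits.
Transmission delays (L/R per hop): 11.0169, 81.25, 114.035, 203.125 μs; sum = 409.427 μs.
Propagation delays (d/s per hop): 0.603015, 2.46377, 9.64467, 0.404167 μs; sum = 13.1156 μs.
End-to-end = 422.5 μs.

422.5 μs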